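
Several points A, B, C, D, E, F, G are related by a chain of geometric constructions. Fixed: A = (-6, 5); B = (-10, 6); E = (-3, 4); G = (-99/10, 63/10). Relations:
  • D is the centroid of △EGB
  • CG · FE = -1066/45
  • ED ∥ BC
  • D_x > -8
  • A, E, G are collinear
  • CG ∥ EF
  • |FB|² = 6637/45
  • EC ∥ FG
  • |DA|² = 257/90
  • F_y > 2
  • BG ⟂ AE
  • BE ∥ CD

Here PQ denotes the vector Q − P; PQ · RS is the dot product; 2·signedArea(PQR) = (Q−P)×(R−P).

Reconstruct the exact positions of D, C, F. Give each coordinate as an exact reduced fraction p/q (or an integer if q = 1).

C = (-439/30, 223/30)
D = (-229/30, 163/30)
F = (26/15, 43/15)

1. D_x = -229/30  [D is the centroid of △EGB]
2. D_y = 163/30  [D is the centroid of △EGB]
   → D = (-229/30, 163/30)
3. C_x = -439/30  [BE ∥ CD ∩ ED ∥ BC]
4. C_y = 223/30  [BE ∥ CD ∩ ED ∥ BC]
   → C = (-439/30, 223/30)
5. F_x = 26/15  [EC ∥ FG ∩ CG ∥ EF]
6. F_y = 43/15  [EC ∥ FG ∩ CG ∥ EF]
   → F = (26/15, 43/15)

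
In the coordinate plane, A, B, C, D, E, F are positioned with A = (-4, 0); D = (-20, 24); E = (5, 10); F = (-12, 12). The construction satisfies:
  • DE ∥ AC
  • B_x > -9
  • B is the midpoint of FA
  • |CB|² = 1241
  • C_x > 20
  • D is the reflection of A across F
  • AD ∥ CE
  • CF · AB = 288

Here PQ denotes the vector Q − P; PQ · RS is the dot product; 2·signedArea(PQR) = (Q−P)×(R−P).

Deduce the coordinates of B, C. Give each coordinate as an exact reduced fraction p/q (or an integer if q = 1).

1. B_x = -8  [B is the midpoint of FA]
2. B_y = 6  [B is the midpoint of FA]
   → B = (-8, 6)
3. C_x = 21  [AD ∥ CE ∩ DE ∥ AC]
4. C_y = -14  [AD ∥ CE ∩ DE ∥ AC]
   → C = (21, -14)

B = (-8, 6)
C = (21, -14)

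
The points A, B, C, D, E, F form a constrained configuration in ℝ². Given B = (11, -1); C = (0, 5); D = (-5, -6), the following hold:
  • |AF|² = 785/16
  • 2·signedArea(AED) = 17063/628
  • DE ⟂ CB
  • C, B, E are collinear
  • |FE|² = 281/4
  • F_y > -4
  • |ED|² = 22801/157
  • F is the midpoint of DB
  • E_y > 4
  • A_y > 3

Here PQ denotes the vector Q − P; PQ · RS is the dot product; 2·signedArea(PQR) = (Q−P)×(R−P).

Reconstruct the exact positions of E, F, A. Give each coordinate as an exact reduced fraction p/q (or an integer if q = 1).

A = (11/4, 7/2)
E = (121/157, 719/157)
F = (3, -7/2)

1. E_x = 121/157  [C, B, E are collinear ∩ DE ⟂ CB]
2. E_y = 719/157  [C, B, E are collinear ∩ DE ⟂ CB]
   → E = (121/157, 719/157)
3. F_x = 3  [F is the midpoint of DB]
4. F_y = -7/2  [F is the midpoint of DB]
   → F = (3, -7/2)
5. A_x = 11/4  [line 1661/157·x + -906/157·y + -5587/628 = 0 ∩ |AF|² = 785/16]
6. A_y = 7/2  [line 1661/157·x + -906/157·y + -5587/628 = 0 ∩ |AF|² = 785/16]
   → A = (11/4, 7/2)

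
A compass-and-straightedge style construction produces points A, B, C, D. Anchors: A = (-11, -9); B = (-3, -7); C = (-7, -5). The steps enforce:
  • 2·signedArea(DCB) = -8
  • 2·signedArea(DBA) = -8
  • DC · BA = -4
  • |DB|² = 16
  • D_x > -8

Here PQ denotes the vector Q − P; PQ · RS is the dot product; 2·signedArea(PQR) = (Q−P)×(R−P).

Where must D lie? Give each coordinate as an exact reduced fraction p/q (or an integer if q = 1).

D = (-7, -7)

1. D_x = -7  [2·signedArea(DBA) = -8 ∩ 2·signedArea(DCB) = -8]
2. D_y = -7  [2·signedArea(DBA) = -8 ∩ 2·signedArea(DCB) = -8]
   → D = (-7, -7)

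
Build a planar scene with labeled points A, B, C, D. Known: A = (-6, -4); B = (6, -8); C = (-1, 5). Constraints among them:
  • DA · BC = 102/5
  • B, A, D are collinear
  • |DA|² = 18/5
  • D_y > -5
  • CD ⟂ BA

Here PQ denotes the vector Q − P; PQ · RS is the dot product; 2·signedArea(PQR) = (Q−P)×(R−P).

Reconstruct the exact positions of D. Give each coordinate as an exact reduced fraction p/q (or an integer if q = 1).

D = (-21/5, -23/5)

1. D_x = -21/5  [B, A, D are collinear ∩ CD ⟂ BA]
2. D_y = -23/5  [B, A, D are collinear ∩ CD ⟂ BA]
   → D = (-21/5, -23/5)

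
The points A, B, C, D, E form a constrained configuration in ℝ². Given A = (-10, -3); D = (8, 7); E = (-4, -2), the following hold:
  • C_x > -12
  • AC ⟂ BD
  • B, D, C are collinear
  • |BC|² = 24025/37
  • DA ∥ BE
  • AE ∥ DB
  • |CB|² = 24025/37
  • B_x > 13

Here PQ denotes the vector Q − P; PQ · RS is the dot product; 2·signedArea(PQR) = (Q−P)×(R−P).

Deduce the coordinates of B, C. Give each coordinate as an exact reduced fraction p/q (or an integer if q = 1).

1. B_x = 14  [DA ∥ BE ∩ AE ∥ DB]
2. B_y = 8  [DA ∥ BE ∩ AE ∥ DB]
   → B = (14, 8)
3. C_x = -412/37  [B, D, C are collinear ∩ AC ⟂ BD]
4. C_y = 141/37  [B, D, C are collinear ∩ AC ⟂ BD]
   → C = (-412/37, 141/37)

B = (14, 8)
C = (-412/37, 141/37)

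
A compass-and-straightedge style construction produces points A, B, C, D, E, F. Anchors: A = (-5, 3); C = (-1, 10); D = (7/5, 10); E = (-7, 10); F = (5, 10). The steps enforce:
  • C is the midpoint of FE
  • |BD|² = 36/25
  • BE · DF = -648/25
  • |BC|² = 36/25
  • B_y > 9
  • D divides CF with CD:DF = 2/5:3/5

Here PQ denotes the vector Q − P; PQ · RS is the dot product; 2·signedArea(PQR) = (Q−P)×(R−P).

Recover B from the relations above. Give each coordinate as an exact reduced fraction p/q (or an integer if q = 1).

B = (1/5, 10)

1. B_x = 1/5  [BE · DF = -648/25]
2. B_y = 10  [|BD|² = 36/25]
   → B = (1/5, 10)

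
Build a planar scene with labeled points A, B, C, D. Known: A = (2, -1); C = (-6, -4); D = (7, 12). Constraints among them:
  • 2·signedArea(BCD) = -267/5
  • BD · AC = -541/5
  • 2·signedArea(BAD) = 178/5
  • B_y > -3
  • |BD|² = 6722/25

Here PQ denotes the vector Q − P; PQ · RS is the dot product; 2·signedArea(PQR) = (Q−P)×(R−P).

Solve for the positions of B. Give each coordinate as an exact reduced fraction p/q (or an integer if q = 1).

1. B_x = -6/5  [2·signedArea(BCD) = -267/5 ∩ BD · AC = -541/5]
2. B_y = -11/5  [2·signedArea(BCD) = -267/5 ∩ BD · AC = -541/5]
   → B = (-6/5, -11/5)

B = (-6/5, -11/5)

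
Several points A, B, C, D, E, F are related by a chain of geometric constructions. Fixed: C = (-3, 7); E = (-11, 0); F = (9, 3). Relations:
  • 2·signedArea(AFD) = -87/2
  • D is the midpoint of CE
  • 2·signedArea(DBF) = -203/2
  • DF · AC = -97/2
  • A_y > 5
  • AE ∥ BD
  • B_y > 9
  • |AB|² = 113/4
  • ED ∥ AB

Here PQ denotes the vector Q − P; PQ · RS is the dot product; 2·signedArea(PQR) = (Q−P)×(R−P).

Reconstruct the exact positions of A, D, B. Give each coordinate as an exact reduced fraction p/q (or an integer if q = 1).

1. D_x = -7  [D is the midpoint of CE]
2. D_y = 7/2  [D is the midpoint of CE]
   → D = (-7, 7/2)
3. A_x = 0  [2·signedArea(AFD) = -87/2 ∩ DF · AC = -97/2]
4. A_y = 6  [2·signedArea(AFD) = -87/2 ∩ DF · AC = -97/2]
   → A = (0, 6)
5. B_x = 4  [AE ∥ BD ∩ ED ∥ AB]
6. B_y = 19/2  [AE ∥ BD ∩ ED ∥ AB]
   → B = (4, 19/2)

A = (0, 6)
B = (4, 19/2)
D = (-7, 7/2)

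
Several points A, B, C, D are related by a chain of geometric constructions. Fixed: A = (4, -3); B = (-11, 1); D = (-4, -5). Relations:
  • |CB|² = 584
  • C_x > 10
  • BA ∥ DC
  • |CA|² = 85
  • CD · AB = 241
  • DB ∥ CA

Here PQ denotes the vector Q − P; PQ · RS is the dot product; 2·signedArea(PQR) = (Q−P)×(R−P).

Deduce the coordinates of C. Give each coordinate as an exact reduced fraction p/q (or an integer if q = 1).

C = (11, -9)

1. C_x = 11  [DB ∥ CA ∩ BA ∥ DC]
2. C_y = -9  [DB ∥ CA ∩ BA ∥ DC]
   → C = (11, -9)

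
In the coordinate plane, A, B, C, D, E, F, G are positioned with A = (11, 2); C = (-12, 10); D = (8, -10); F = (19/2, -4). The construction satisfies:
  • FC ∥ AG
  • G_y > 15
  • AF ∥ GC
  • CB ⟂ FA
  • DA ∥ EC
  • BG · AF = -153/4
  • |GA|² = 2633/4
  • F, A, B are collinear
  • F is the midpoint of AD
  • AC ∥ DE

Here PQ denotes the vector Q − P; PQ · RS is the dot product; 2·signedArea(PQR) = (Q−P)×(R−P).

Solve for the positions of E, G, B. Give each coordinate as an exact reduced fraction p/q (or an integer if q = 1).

1. E_x = -15  [DA ∥ EC ∩ AC ∥ DE]
2. E_y = -2  [DA ∥ EC ∩ AC ∥ DE]
   → E = (-15, -2)
3. G_x = -21/2  [AF ∥ GC ∩ FC ∥ AG]
4. G_y = 16  [AF ∥ GC ∩ FC ∥ AG]
   → G = (-21/2, 16)
5. B_x = 196/17  [F, A, B are collinear ∩ CB ⟂ FA]
6. B_y = 70/17  [F, A, B are collinear ∩ CB ⟂ FA]
   → B = (196/17, 70/17)

B = (196/17, 70/17)
E = (-15, -2)
G = (-21/2, 16)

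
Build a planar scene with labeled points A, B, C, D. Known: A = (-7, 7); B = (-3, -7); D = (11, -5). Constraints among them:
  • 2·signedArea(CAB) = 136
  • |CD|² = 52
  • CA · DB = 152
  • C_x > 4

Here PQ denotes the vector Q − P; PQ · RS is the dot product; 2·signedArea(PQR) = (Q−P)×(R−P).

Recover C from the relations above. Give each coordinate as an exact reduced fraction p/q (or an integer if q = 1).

1. C_x = 5  [2·signedArea(CAB) = 136 ∩ CA · DB = 152]
2. C_y = -1  [2·signedArea(CAB) = 136 ∩ CA · DB = 152]
   → C = (5, -1)

C = (5, -1)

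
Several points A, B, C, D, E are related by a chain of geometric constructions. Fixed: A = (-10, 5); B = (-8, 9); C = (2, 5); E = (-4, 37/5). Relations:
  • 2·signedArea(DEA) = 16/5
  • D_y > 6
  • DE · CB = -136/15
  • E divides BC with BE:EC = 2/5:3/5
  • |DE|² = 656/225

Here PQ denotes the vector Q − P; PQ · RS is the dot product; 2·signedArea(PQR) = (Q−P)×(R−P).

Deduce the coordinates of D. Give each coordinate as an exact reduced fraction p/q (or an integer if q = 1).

1. D_x = -16/3  [2·signedArea(DEA) = 16/5 ∩ DE · CB = -136/15]
2. D_y = 19/3  [2·signedArea(DEA) = 16/5 ∩ DE · CB = -136/15]
   → D = (-16/3, 19/3)

D = (-16/3, 19/3)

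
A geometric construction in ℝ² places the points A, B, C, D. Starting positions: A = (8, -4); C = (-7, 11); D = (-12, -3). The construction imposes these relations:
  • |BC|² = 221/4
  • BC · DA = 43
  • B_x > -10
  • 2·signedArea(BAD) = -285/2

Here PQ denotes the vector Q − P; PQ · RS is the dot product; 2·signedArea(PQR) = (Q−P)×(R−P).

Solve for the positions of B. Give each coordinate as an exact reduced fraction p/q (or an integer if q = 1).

1. B_x = -19/2  [2·signedArea(BAD) = -285/2 ∩ BC · DA = 43]
2. B_y = 4  [2·signedArea(BAD) = -285/2 ∩ BC · DA = 43]
   → B = (-19/2, 4)

B = (-19/2, 4)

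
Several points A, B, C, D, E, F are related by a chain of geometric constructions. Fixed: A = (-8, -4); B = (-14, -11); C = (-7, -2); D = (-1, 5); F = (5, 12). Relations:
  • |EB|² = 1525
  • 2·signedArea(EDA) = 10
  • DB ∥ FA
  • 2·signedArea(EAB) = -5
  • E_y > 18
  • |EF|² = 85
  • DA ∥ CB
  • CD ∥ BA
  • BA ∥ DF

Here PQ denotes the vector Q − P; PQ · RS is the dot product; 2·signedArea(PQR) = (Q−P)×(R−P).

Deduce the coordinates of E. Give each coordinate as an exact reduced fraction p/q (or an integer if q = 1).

1. E_x = 11  [2·signedArea(EDA) = 10 ∩ 2·signedArea(EAB) = -5]
2. E_y = 19  [2·signedArea(EDA) = 10 ∩ 2·signedArea(EAB) = -5]
   → E = (11, 19)

E = (11, 19)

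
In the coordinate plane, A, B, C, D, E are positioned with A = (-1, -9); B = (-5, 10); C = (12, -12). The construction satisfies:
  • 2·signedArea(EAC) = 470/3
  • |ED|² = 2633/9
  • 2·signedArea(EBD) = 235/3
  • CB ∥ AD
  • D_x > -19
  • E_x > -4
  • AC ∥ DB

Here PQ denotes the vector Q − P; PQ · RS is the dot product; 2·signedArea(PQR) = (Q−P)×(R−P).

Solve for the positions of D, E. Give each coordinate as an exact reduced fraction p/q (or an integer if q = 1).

1. D_x = -18  [AC ∥ DB ∩ CB ∥ AD]
2. D_y = 13  [AC ∥ DB ∩ CB ∥ AD]
   → D = (-18, 13)
3. E_x = -11/3  [line 3·x + 13·y + -110/3 = 0 ∩ |ED|² = 2633/9]
4. E_y = 11/3  [line 3·x + 13·y + -110/3 = 0 ∩ |ED|² = 2633/9]
   → E = (-11/3, 11/3)

D = (-18, 13)
E = (-11/3, 11/3)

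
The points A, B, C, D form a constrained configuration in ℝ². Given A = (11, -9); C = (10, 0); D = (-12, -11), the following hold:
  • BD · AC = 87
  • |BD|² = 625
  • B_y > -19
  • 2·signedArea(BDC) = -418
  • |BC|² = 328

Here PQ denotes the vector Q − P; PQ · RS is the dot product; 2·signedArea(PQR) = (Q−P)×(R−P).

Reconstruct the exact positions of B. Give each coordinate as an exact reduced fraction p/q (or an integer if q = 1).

1. B_x = 12  [2·signedArea(BDC) = -418 ∩ BD · AC = 87]
2. B_y = -18  [2·signedArea(BDC) = -418 ∩ BD · AC = 87]
   → B = (12, -18)

B = (12, -18)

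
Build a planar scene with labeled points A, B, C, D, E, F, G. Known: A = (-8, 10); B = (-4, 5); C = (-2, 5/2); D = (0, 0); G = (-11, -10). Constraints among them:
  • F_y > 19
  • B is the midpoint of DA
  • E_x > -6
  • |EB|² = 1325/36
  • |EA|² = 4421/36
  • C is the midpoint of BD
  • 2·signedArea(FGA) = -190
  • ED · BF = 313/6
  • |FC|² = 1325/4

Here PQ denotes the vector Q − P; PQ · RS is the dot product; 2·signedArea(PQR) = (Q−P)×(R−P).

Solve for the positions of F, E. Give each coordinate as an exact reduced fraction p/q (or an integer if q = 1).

E = (-17/3, -5/6)
F = (3, 20)

1. F_x = 3  [line -20·x + 3·y + 0 = 0 ∩ |FC|² = 1325/4]
2. F_y = 20  [line -20·x + 3·y + 0 = 0 ∩ |FC|² = 1325/4]
   → F = (3, 20)
3. E_x = -17/3  [line -7·x + -15·y + -313/6 = 0 ∩ |EA|² = 4421/36]
4. E_y = -5/6  [line -7·x + -15·y + -313/6 = 0 ∩ |EA|² = 4421/36]
   → E = (-17/3, -5/6)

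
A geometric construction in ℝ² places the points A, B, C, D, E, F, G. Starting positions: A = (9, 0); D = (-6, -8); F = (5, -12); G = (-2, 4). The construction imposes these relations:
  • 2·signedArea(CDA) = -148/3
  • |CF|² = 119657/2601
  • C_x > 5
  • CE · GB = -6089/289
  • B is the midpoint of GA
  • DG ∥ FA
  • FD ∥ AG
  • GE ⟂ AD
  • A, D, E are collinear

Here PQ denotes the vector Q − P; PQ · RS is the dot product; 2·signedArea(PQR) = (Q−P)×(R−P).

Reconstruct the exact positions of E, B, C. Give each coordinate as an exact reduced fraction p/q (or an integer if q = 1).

B = (7/2, 2)
C = (4652/867, -4532/867)
E = (606/289, -1064/289)

1. E_x = 606/289  [A, D, E are collinear ∩ GE ⟂ AD]
2. E_y = -1064/289  [A, D, E are collinear ∩ GE ⟂ AD]
   → E = (606/289, -1064/289)
3. B_x = 7/2  [B is the midpoint of GA]
4. B_y = 2  [B is the midpoint of GA]
   → B = (7/2, 2)
5. C_x = 4652/867  [2·signedArea(CDA) = -148/3 ∩ CE · GB = -6089/289]
6. C_y = -4532/867  [2·signedArea(CDA) = -148/3 ∩ CE · GB = -6089/289]
   → C = (4652/867, -4532/867)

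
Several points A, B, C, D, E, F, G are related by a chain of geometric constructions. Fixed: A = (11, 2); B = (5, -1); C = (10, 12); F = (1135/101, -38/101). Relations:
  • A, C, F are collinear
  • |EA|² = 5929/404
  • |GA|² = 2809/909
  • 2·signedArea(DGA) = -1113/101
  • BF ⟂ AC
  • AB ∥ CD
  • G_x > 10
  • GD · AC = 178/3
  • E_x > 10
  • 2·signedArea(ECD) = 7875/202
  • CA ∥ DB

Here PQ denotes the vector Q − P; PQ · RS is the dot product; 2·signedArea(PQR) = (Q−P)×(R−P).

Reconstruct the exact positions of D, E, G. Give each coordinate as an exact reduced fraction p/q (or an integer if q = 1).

D = (4, 9)
E = (2145/202, 587/101)
G = (3280/303, 1136/303)

1. D_x = 4  [CA ∥ DB ∩ AB ∥ CD]
2. D_y = 9  [CA ∥ DB ∩ AB ∥ CD]
   → D = (4, 9)
3. E_x = 2145/202  [line 3·x + -6·y + 609/202 = 0 ∩ |EA|² = 5929/404]
4. E_y = 587/101  [line 3·x + -6·y + 609/202 = 0 ∩ |EA|² = 5929/404]
   → E = (2145/202, 587/101)
5. G_x = 3280/303  [GD · AC = 178/3 ∩ 2·signedArea(DGA) = -1113/101]
6. G_y = 1136/303  [GD · AC = 178/3 ∩ 2·signedArea(DGA) = -1113/101]
   → G = (3280/303, 1136/303)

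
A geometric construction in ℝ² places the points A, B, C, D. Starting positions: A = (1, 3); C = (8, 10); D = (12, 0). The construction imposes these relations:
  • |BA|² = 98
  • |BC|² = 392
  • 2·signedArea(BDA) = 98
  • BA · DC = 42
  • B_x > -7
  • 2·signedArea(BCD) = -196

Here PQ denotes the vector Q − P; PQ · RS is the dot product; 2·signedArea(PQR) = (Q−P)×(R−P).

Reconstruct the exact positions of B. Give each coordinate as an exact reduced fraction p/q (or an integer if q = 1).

1. B_x = -6  [2·signedArea(BDA) = 98 ∩ 2·signedArea(BCD) = -196]
2. B_y = -4  [2·signedArea(BDA) = 98 ∩ 2·signedArea(BCD) = -196]
   → B = (-6, -4)

B = (-6, -4)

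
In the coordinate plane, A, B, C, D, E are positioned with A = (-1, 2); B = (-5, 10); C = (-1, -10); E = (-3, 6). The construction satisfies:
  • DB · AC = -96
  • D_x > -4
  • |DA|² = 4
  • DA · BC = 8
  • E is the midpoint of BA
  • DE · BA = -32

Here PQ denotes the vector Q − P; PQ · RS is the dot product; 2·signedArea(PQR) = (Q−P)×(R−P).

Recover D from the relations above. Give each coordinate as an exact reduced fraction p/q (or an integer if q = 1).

D = (-3, 2)

1. D_x = -3  [DB · AC = -96 ∩ DE · BA = -32]
2. D_y = 2  [DB · AC = -96 ∩ DE · BA = -32]
   → D = (-3, 2)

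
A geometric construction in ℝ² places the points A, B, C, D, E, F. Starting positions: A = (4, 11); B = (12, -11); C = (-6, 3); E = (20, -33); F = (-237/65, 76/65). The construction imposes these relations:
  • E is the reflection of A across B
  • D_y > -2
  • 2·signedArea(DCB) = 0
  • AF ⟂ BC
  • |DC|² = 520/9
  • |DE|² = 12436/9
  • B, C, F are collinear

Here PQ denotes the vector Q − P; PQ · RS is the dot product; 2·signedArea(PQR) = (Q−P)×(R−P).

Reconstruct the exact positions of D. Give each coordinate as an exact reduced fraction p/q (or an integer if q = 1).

D = (0, -5/3)

1. D_x = 0  [line 14·x + 18·y + 30 = 0 ∩ |DE|² = 12436/9]
2. D_y = -5/3  [line 14·x + 18·y + 30 = 0 ∩ |DE|² = 12436/9]
   → D = (0, -5/3)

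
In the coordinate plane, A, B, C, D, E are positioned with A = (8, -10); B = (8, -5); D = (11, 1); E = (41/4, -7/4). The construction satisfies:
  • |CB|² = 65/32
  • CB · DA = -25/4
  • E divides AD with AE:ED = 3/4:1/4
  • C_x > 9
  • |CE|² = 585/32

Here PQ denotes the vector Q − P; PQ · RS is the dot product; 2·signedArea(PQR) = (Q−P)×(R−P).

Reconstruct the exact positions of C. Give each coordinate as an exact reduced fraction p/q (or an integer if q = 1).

1. C_x = 73/8  [line 3·x + 11·y + 149/4 = 0 ∩ |CB|² = 65/32]
2. C_y = -47/8  [line 3·x + 11·y + 149/4 = 0 ∩ |CB|² = 65/32]
   → C = (73/8, -47/8)

C = (73/8, -47/8)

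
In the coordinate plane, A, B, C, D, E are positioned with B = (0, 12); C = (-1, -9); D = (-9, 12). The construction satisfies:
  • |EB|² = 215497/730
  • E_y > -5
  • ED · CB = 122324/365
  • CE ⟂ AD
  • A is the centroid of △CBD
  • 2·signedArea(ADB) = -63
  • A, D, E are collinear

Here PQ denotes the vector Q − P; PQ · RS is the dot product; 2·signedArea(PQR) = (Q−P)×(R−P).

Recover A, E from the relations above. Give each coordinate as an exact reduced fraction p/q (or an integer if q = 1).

A = (-10/3, 5)
E = (3239/730, -3357/730)

1. A_x = -10/3  [A is the centroid of △CBD]
2. A_y = 5  [A is the centroid of △CBD]
   → A = (-10/3, 5)
3. E_x = 3239/730  [A, D, E are collinear ∩ CE ⟂ AD]
4. E_y = -3357/730  [A, D, E are collinear ∩ CE ⟂ AD]
   → E = (3239/730, -3357/730)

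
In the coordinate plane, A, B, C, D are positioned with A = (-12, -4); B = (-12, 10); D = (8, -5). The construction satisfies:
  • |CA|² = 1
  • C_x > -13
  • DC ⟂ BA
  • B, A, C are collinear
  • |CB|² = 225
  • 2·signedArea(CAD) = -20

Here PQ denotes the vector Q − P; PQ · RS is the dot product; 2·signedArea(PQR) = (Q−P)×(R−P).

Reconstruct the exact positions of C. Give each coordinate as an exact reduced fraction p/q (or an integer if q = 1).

C = (-12, -5)

1. C_x = -12  [B, A, C are collinear ∩ DC ⟂ BA]
2. C_y = -5  [B, A, C are collinear ∩ DC ⟂ BA]
   → C = (-12, -5)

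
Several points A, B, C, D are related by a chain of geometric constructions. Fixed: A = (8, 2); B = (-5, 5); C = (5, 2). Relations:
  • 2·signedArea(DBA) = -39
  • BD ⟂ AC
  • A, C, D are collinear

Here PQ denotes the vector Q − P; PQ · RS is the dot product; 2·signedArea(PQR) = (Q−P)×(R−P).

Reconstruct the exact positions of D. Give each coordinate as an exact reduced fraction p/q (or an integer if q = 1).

D = (-5, 2)

1. D_x = -5  [A, C, D are collinear ∩ BD ⟂ AC]
2. D_y = 2  [A, C, D are collinear ∩ BD ⟂ AC]
   → D = (-5, 2)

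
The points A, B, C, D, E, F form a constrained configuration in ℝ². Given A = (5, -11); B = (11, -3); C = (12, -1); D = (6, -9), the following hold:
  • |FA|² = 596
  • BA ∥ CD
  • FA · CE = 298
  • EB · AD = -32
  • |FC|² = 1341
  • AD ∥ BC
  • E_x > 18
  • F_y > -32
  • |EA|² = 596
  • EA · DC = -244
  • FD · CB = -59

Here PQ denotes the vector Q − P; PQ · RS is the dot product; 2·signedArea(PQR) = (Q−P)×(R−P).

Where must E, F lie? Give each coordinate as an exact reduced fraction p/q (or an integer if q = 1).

1. E_x = 19  [EA · DC = -244 ∩ EB · AD = -32]
2. E_y = 9  [EA · DC = -244 ∩ EB · AD = -32]
   → E = (19, 9)
3. F_x = -9  [FA · CE = 298 ∩ FD · CB = -59]
4. F_y = -31  [FA · CE = 298 ∩ FD · CB = -59]
   → F = (-9, -31)

E = (19, 9)
F = (-9, -31)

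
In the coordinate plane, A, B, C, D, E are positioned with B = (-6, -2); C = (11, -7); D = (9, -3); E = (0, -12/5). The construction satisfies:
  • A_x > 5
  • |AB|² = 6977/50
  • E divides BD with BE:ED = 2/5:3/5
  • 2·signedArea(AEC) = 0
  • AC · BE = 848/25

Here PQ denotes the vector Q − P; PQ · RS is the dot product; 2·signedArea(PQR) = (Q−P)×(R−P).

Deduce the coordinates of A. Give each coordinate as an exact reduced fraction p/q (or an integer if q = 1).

1. A_x = 11/2  [2·signedArea(AEC) = 0 ∩ AC · BE = 848/25]
2. A_y = -47/10  [2·signedArea(AEC) = 0 ∩ AC · BE = 848/25]
   → A = (11/2, -47/10)

A = (11/2, -47/10)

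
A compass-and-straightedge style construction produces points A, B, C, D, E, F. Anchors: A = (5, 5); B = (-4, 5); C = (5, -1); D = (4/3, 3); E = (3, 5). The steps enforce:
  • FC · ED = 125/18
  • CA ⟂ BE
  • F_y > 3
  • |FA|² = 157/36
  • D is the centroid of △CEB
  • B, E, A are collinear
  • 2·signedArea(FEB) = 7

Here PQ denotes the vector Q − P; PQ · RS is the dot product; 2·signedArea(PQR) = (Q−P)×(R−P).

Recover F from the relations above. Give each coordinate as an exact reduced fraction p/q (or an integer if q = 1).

F = (19/6, 4)

1. F_x = 19/6  [2·signedArea(FEB) = 7 ∩ FC · ED = 125/18]
2. F_y = 4  [2·signedArea(FEB) = 7 ∩ FC · ED = 125/18]
   → F = (19/6, 4)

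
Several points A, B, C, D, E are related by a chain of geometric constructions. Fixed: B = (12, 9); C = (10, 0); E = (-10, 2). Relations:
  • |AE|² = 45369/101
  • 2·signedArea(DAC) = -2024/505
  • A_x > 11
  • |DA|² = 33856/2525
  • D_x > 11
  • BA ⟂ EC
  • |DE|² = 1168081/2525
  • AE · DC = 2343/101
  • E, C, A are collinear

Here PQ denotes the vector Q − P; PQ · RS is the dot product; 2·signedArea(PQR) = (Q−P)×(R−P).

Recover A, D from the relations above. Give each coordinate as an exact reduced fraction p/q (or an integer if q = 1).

A = (1120/101, -11/101)
D = (5784/505, 357/101)

1. A_x = 1120/101  [E, C, A are collinear ∩ BA ⟂ EC]
2. A_y = -11/101  [E, C, A are collinear ∩ BA ⟂ EC]
   → A = (1120/101, -11/101)
3. D_x = 5784/505  [2·signedArea(DAC) = -2024/505 ∩ AE · DC = 2343/101]
4. D_y = 357/101  [2·signedArea(DAC) = -2024/505 ∩ AE · DC = 2343/101]
   → D = (5784/505, 357/101)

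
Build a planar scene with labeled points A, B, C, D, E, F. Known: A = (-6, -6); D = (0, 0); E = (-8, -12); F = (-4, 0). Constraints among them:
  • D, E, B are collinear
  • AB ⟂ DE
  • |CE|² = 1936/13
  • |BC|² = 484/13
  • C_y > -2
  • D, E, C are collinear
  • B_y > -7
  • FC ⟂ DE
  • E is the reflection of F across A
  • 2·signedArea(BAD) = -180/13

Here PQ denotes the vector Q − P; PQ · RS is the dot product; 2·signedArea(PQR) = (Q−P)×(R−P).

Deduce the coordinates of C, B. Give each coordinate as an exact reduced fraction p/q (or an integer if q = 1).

1. C_x = -16/13  [D, E, C are collinear ∩ FC ⟂ DE]
2. C_y = -24/13  [D, E, C are collinear ∩ FC ⟂ DE]
   → C = (-16/13, -24/13)
3. B_x = -60/13  [D, E, B are collinear ∩ AB ⟂ DE]
4. B_y = -90/13  [D, E, B are collinear ∩ AB ⟂ DE]
   → B = (-60/13, -90/13)

B = (-60/13, -90/13)
C = (-16/13, -24/13)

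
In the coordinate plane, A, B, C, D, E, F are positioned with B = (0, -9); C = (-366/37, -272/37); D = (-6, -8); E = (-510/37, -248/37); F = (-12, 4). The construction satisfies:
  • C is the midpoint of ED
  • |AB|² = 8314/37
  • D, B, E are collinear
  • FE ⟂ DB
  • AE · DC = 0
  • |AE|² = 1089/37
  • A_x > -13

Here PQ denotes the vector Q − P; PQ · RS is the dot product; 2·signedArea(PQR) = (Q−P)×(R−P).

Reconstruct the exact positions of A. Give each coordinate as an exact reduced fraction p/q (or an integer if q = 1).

1. A_x = -477/37  [line 144/37·x + -24/37·y + 1824/37 = 0 ∩ |AB|² = 8314/37]
2. A_y = -50/37  [line 144/37·x + -24/37·y + 1824/37 = 0 ∩ |AB|² = 8314/37]
   → A = (-477/37, -50/37)

A = (-477/37, -50/37)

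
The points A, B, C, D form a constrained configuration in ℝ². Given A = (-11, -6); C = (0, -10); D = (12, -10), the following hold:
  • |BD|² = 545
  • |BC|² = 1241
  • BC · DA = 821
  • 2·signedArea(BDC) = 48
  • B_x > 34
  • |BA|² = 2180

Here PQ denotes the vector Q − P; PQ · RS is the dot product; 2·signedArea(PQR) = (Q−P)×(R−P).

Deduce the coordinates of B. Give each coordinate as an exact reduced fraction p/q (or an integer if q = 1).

1. B_x = 35  [2·signedArea(BDC) = 48 ∩ BC · DA = 821]
2. B_y = -14  [2·signedArea(BDC) = 48 ∩ BC · DA = 821]
   → B = (35, -14)

B = (35, -14)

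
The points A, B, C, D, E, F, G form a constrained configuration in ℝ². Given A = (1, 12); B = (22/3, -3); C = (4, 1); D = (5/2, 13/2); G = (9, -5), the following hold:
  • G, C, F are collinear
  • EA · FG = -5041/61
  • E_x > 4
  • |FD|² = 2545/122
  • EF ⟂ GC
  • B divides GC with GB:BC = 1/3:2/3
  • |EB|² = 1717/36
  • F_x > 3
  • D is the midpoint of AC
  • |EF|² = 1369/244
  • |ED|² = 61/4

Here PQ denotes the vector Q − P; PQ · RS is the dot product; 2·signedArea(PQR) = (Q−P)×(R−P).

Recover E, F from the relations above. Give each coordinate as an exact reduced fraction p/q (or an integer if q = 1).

E = (5, 7/2)
F = (194/61, 121/61)

1. F_x = 194/61  [line -6·x + -5·y + 29 = 0 ∩ |FD|² = 2545/122]
2. F_y = 121/61  [line -6·x + -5·y + 29 = 0 ∩ |FD|² = 2545/122]
   → F = (194/61, 121/61)
3. E_x = 5  [line -355/61·x + 426/61·y + 284/61 = 0 ∩ |EF|² = 1369/244]
4. E_y = 7/2  [line -355/61·x + 426/61·y + 284/61 = 0 ∩ |EF|² = 1369/244]
   → E = (5, 7/2)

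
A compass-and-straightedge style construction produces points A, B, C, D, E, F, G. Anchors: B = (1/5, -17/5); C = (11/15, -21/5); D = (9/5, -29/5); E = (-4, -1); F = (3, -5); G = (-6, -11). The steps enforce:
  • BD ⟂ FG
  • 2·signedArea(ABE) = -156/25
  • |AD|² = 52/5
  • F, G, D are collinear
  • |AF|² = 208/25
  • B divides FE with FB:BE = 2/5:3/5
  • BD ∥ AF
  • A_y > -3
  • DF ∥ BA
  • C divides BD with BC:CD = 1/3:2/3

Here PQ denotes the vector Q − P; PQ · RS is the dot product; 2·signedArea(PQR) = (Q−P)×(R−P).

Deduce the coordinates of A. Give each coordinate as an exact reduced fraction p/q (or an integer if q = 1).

1. A_x = 7/5  [BD ∥ AF ∩ DF ∥ BA]
2. A_y = -13/5  [BD ∥ AF ∩ DF ∥ BA]
   → A = (7/5, -13/5)

A = (7/5, -13/5)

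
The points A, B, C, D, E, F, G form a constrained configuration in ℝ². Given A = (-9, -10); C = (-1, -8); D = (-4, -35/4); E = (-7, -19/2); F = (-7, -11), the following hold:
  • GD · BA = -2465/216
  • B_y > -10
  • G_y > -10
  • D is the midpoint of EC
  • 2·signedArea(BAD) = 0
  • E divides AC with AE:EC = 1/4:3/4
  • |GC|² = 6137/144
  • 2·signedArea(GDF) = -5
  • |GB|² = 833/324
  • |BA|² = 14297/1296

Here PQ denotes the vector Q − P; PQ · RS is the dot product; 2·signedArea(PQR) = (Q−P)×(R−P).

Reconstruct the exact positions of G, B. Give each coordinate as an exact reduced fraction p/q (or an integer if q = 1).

1. B_x = -52/9  [line -5/4·x + 5·y + 155/4 = 0 ∩ |BA|² = 14297/1296]
2. B_y = -331/36  [line -5/4·x + 5·y + 155/4 = 0 ∩ |BA|² = 14297/1296]
   → B = (-52/9, -331/36)
3. G_x = -22/3  [GD · BA = -2465/216 ∩ 2·signedArea(GDF) = -5]
4. G_y = -115/12  [GD · BA = -2465/216 ∩ 2·signedArea(GDF) = -5]
   → G = (-22/3, -115/12)

B = (-52/9, -331/36)
G = (-22/3, -115/12)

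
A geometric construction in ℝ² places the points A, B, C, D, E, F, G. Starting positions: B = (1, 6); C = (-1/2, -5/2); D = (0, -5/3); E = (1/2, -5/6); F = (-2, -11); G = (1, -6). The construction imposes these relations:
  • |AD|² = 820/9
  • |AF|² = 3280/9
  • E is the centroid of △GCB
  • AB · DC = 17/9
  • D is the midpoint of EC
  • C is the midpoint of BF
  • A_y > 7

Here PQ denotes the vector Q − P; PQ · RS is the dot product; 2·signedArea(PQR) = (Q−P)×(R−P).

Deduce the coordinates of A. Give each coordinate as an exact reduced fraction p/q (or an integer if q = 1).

1. A_x = 2  [line 1/2·x + 5/6·y + -133/18 = 0 ∩ |AF|² = 3280/9]
2. A_y = 23/3  [line 1/2·x + 5/6·y + -133/18 = 0 ∩ |AF|² = 3280/9]
   → A = (2, 23/3)

A = (2, 23/3)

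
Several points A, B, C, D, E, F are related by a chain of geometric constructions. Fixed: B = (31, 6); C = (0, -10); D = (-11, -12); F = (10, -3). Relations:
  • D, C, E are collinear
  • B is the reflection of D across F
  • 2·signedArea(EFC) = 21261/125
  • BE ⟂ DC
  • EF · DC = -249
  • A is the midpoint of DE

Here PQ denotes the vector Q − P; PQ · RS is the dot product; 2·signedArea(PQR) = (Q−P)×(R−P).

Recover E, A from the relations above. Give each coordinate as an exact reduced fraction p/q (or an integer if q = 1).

1. E_x = 4103/125  [D, C, E are collinear ∩ BE ⟂ DC]
2. E_y = -504/125  [D, C, E are collinear ∩ BE ⟂ DC]
   → E = (4103/125, -504/125)
3. A_x = 1364/125  [A is the midpoint of DE]
4. A_y = -1002/125  [A is the midpoint of DE]
   → A = (1364/125, -1002/125)

A = (1364/125, -1002/125)
E = (4103/125, -504/125)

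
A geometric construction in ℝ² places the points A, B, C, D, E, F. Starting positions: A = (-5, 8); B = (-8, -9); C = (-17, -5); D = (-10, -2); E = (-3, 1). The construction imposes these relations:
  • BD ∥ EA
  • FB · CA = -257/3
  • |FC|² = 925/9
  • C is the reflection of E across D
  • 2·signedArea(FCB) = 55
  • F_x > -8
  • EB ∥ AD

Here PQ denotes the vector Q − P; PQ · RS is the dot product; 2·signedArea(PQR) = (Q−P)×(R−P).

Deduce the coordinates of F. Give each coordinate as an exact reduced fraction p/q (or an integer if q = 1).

1. F_x = -7  [2·signedArea(FCB) = 55 ∩ FB · CA = -257/3]
2. F_y = -10/3  [2·signedArea(FCB) = 55 ∩ FB · CA = -257/3]
   → F = (-7, -10/3)

F = (-7, -10/3)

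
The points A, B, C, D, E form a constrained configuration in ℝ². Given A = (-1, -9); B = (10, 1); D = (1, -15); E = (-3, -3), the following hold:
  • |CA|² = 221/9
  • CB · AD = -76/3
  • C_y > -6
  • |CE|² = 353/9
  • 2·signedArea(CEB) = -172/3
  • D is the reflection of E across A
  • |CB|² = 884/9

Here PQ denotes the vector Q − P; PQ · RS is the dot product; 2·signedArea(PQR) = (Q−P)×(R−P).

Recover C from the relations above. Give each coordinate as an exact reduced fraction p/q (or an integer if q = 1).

C = (8/3, -17/3)

1. C_x = 8/3  [2·signedArea(CEB) = -172/3 ∩ CB · AD = -76/3]
2. C_y = -17/3  [2·signedArea(CEB) = -172/3 ∩ CB · AD = -76/3]
   → C = (8/3, -17/3)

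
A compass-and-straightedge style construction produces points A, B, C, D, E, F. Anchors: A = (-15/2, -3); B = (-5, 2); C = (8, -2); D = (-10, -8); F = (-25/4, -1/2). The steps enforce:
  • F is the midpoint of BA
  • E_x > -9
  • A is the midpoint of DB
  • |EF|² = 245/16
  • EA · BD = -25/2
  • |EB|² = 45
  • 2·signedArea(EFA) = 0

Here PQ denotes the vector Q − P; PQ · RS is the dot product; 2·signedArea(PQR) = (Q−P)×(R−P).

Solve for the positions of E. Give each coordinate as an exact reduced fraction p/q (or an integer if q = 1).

E = (-8, -4)

1. E_x = -8  [2·signedArea(EFA) = 0 ∩ EA · BD = -25/2]
2. E_y = -4  [2·signedArea(EFA) = 0 ∩ EA · BD = -25/2]
   → E = (-8, -4)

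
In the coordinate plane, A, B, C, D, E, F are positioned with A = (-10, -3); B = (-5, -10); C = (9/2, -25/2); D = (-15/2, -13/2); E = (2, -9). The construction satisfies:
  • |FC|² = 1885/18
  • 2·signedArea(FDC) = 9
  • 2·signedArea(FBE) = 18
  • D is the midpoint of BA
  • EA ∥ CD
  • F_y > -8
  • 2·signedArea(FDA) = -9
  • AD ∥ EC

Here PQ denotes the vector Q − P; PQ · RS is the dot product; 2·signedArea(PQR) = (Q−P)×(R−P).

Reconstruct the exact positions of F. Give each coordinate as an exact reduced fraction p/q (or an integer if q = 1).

1. F_x = -13/3  [2·signedArea(FDC) = 9 ∩ 2·signedArea(FBE) = 18]
2. F_y = -22/3  [2·signedArea(FDC) = 9 ∩ 2·signedArea(FBE) = 18]
   → F = (-13/3, -22/3)

F = (-13/3, -22/3)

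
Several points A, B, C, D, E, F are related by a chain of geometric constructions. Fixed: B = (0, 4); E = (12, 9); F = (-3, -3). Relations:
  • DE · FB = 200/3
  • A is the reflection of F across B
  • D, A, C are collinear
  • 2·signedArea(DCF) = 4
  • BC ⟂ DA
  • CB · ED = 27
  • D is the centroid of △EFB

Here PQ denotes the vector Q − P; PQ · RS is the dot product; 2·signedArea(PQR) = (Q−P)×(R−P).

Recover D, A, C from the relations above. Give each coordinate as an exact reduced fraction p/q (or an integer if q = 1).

1. D_x = 3  [D is the centroid of △EFB]
2. D_y = 10/3  [D is the centroid of △EFB]
   → D = (3, 10/3)
3. A_x = 3  [A is the reflection of F across B]
4. A_y = 11  [A is the reflection of F across B]
   → A = (3, 11)
5. C_x = 3  [D, A, C are collinear ∩ BC ⟂ DA]
6. C_y = 4  [D, A, C are collinear ∩ BC ⟂ DA]
   → C = (3, 4)

A = (3, 11)
C = (3, 4)
D = (3, 10/3)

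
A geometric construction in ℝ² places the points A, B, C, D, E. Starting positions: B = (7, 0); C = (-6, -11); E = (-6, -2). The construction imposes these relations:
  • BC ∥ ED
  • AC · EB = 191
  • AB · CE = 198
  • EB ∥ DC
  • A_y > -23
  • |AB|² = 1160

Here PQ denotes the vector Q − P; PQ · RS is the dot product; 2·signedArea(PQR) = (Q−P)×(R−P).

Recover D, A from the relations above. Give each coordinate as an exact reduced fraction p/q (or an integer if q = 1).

A = (-19, -22)
D = (-19, -13)

1. D_x = -19  [EB ∥ DC ∩ BC ∥ ED]
2. D_y = -13  [EB ∥ DC ∩ BC ∥ ED]
   → D = (-19, -13)
3. A_x = -19  [AC · EB = 191 ∩ AB · CE = 198]
4. A_y = -22  [AC · EB = 191 ∩ AB · CE = 198]
   → A = (-19, -22)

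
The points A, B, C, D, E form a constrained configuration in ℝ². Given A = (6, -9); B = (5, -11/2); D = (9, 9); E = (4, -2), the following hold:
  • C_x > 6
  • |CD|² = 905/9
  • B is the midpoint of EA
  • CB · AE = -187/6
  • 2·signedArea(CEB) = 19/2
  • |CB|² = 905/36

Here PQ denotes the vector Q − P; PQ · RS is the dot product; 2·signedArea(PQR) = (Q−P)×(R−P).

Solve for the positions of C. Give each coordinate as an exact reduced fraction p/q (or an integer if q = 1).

C = (19/3, -2/3)

1. C_x = 19/3  [CB · AE = -187/6 ∩ 2·signedArea(CEB) = 19/2]
2. C_y = -2/3  [CB · AE = -187/6 ∩ 2·signedArea(CEB) = 19/2]
   → C = (19/3, -2/3)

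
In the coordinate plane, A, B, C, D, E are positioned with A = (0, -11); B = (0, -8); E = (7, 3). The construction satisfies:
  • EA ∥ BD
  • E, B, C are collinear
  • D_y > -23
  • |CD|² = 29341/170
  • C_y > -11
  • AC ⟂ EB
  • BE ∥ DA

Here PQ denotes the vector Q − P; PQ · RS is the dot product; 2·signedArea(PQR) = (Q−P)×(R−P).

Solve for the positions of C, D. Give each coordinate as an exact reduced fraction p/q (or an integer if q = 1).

1. C_x = -231/170  [E, B, C are collinear ∩ AC ⟂ EB]
2. C_y = -1723/170  [E, B, C are collinear ∩ AC ⟂ EB]
   → C = (-231/170, -1723/170)
3. D_x = -7  [BE ∥ DA ∩ EA ∥ BD]
4. D_y = -22  [BE ∥ DA ∩ EA ∥ BD]
   → D = (-7, -22)

C = (-231/170, -1723/170)
D = (-7, -22)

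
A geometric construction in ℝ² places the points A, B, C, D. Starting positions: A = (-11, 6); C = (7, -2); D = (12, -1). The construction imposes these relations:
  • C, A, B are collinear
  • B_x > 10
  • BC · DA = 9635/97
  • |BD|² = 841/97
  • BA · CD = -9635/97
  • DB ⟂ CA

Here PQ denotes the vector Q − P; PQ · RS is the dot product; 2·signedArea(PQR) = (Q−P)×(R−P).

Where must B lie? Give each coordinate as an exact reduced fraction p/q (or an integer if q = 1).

B = (1048/97, -358/97)

1. B_x = 1048/97  [C, A, B are collinear ∩ DB ⟂ CA]
2. B_y = -358/97  [C, A, B are collinear ∩ DB ⟂ CA]
   → B = (1048/97, -358/97)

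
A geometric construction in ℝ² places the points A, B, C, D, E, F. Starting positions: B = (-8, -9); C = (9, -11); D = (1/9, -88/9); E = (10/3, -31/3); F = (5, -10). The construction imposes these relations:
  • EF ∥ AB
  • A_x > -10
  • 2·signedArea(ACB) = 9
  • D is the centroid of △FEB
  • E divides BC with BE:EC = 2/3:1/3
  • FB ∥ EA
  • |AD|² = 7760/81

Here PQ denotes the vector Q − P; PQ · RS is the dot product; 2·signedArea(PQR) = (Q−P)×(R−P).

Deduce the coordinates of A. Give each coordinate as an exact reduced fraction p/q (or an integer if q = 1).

1. A_x = -29/3  [EF ∥ AB ∩ FB ∥ EA]
2. A_y = -28/3  [EF ∥ AB ∩ FB ∥ EA]
   → A = (-29/3, -28/3)

A = (-29/3, -28/3)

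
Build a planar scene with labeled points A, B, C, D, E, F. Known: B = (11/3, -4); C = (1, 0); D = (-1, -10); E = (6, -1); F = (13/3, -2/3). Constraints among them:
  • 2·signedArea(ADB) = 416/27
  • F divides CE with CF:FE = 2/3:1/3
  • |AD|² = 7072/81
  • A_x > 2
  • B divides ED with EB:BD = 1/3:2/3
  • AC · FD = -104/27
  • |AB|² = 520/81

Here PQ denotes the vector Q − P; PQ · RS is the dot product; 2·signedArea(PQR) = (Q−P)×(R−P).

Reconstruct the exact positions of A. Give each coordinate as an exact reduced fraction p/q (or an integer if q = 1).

A = (3, -14/9)

1. A_x = 3  [2·signedArea(ADB) = 416/27 ∩ AC · FD = -104/27]
2. A_y = -14/9  [2·signedArea(ADB) = 416/27 ∩ AC · FD = -104/27]
   → A = (3, -14/9)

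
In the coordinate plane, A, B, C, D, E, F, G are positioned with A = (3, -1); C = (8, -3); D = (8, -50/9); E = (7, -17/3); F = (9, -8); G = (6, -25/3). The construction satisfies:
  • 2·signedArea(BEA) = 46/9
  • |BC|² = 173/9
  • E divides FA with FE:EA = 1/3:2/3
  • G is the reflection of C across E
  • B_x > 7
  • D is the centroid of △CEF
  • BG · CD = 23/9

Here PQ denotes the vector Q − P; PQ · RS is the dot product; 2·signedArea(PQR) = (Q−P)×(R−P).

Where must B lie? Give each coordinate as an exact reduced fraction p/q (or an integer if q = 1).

B = (22/3, -22/3)

1. B_x = 22/3  [2·signedArea(BEA) = 46/9 ∩ BG · CD = 23/9]
2. B_y = -22/3  [2·signedArea(BEA) = 46/9 ∩ BG · CD = 23/9]
   → B = (22/3, -22/3)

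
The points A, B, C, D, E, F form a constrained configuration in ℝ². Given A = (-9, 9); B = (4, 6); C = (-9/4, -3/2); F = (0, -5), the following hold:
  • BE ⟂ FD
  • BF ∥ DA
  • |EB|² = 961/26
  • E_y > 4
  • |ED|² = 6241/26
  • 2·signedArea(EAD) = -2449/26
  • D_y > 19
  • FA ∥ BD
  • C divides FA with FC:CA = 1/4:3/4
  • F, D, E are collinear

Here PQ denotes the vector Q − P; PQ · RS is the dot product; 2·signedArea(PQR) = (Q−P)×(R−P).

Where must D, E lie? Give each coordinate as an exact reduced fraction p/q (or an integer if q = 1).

1. D_x = -5  [BF ∥ DA ∩ FA ∥ BD]
2. D_y = 20  [BF ∥ DA ∩ FA ∥ BD]
   → D = (-5, 20)
3. E_x = -51/26  [F, D, E are collinear ∩ BE ⟂ FD]
4. E_y = 125/26  [F, D, E are collinear ∩ BE ⟂ FD]
   → E = (-51/26, 125/26)

D = (-5, 20)
E = (-51/26, 125/26)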